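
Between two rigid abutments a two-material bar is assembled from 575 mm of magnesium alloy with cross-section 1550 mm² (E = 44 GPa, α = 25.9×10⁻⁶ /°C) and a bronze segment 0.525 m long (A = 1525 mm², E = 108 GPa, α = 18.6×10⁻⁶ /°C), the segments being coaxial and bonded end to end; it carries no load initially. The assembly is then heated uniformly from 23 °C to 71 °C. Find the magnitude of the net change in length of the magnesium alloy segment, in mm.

|ΔL| ≈ 0.144 mm

If the supports were absent, the total length change would be Σ αᵢΔT Lᵢ = 25.9×10⁻⁶×48×575 + 18.6×10⁻⁶×48×525 = 1.184 mm.
The rigid supports impose zero overall length change; the single axial force P common to all segments must satisfy P Σ Lᵢ/(AᵢEᵢ) = δ_free.
The series flexibility is Σ Lᵢ/(AᵢEᵢ) = 575/(1550×44×10³) + 525/(1525×108×10³) = 1.162×10⁻⁵ mm/N.
P = 1.184 / 1.162×10⁻⁵ = 101900 N = 101.9 kN, compressive.
For the magnesium alloy segment, free thermal change = 25.9×10⁻⁶×48×575 = 0.7148 mm and elastic change from P = 101900×575/(1550×44×10³) = 0.8588 mm; these oppose, so the net change is 0.144 mm (segment shortens).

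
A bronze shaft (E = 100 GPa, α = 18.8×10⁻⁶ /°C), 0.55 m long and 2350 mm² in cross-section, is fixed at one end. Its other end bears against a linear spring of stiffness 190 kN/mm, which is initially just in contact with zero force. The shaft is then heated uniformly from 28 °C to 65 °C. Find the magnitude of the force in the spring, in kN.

Free thermal expansion: δ_free = αΔT L = 18.8×10⁻⁶ × 37 × 550 = 0.3826 mm.
Let P be the compressive force at the spring. The shaft shortens elastically by PL/(AE) and the spring compresses by P/k; together these equal δ_free.
So P = δ_free / [L/(AE) + 1/k] = 0.3826 / [ 550/(2350×100×10³) + 1/(190×10³) ].
P = 0.3826 / 7.604×10⁻⁶ = 50320 N.

P ≈ 50.3 kN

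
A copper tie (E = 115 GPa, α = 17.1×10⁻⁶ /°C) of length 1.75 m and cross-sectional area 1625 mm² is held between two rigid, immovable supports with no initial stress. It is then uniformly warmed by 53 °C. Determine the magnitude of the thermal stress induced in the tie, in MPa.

σ ≈ 104 MPa (compressive)

With length fixed, the mechanical strain must cancel the thermal strain αΔT = 17.1×10⁻⁶ × 53 = 906.3×10⁻⁶.
Hence σ = E·αΔT = 115×10³ × 906.3×10⁻⁶ = 104.2 MPa, compressive.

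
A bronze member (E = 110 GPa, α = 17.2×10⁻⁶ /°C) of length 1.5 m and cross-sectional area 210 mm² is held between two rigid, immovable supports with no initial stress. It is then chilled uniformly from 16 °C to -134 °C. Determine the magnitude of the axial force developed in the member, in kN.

Full restraint means ε = 0, so the stress is σ = EαΔT = 110×10³ × 17.2×10⁻⁶ × 150 = 283.8 MPa.
Then P = σA = 283.8 × 210 mm² = 59.6 kN, tensile.

P ≈ 59.6 kN (tensile)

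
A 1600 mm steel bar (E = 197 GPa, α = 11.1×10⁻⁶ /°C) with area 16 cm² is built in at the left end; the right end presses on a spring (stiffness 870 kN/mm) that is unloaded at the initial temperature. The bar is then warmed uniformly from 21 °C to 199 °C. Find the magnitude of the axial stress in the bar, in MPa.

σ ≈ 317 MPa (compressive)

If the spring were absent the bar would lengthen by αΔT L = 11.1×10⁻⁶ × 178 × 1600 = 3.161 mm.
Let P be the compressive force at the spring. The bar shortens elastically by PL/(AE) and the spring compresses by P/k; together these equal δ_free.
P [ L/(AE) + 1/k ] = δ_free → P [ 1600/(1600×197×10³) + 1/(870×10³) ] = 3.161.
P = 3.161 / 6.226×10⁻⁶ = 507800 N.
σ = P/A = 507800/1600 = 317.4 MPa.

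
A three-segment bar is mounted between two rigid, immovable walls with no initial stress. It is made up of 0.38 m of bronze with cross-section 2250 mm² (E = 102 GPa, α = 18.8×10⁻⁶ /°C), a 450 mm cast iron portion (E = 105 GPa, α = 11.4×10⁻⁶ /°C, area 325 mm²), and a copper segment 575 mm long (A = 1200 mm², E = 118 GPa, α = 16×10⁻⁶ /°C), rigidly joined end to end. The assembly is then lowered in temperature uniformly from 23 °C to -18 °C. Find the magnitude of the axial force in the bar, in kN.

If the supports were absent, the total length change would be Σ αᵢΔT Lᵢ = 18.8×10⁻⁶×41×380 + 11.4×10⁻⁶×41×450 + 16×10⁻⁶×41×575 = 0.8804 mm.
Since the ends are fixed, an axial force P builds up, equal in every segment, with P · Σ Lᵢ/(AᵢEᵢ) = δ_free.
The series flexibility is Σ Lᵢ/(AᵢEᵢ) = 380/(2250×102×10³) + 450/(325×105×10³) + 575/(1200×118×10³) = 1.89×10⁻⁵ mm/N.
P = 0.8804 / 1.89×10⁻⁵ = 46580 N = 46.58 kN, tensile.

P ≈ 46.6 kN (tensile)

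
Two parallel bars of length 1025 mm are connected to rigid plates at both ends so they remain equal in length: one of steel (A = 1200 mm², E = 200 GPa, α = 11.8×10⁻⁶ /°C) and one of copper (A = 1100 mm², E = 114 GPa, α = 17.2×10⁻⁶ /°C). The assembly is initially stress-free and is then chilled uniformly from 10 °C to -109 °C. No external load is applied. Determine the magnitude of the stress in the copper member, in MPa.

Equilibrium of a rigid end plate with no external load gives equal and opposite internal forces ±P in the two members. Since α_{copper} > α_{steel}, cooling drives the copper into tension and the steel into compression.
Equating the net (thermal + elastic) strains gives |α₁ − α₂|·ΔT = P·[1/(A₁E₁) + 1/(A₂E₂)].
|α₁ − α₂|·ΔT = 5.4×10⁻⁶ × 119 = 0.0006426.
1/(A₁E₁) + 1/(A₂E₂) = 1/(1200×200×10³) + 1/(1100×114×10³) = 1.214×10⁻⁸ N⁻¹.
So P = 0.0006426 / 1.214×10⁻⁸ = 52.93 kN.
σ_{copper} = P/A₂ = 52930/1100 = 48.12 MPa, tensile.

σ ≈ 48.1 MPa (tensile)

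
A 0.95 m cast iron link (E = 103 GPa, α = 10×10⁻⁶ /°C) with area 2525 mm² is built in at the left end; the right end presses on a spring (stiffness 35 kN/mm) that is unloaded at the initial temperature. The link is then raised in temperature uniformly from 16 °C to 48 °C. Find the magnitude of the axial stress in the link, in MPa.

σ ≈ 3.74 MPa (compressive)

The unrestrained thermal change is αΔT L = 10×10⁻⁶ × 32 × 950 = 0.304 mm.
With a force P in the spring, the elastic change of the link is PL/(AE) and that of the spring is P/k; compatibility requires their sum to equal δ_free.
So P = δ_free / [L/(AE) + 1/k] = 0.304 / [ 950/(2525×103×10³) + 1/(35×10³) ].
P = 0.304 / 3.222×10⁻⁵ = 9434 N.
σ = P/A = 9434/2525 = 3.736 MPa.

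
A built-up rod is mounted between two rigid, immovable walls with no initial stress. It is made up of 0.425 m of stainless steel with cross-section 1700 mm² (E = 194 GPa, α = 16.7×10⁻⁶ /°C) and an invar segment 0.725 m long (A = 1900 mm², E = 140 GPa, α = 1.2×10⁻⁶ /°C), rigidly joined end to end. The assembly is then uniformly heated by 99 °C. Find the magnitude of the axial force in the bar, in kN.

If the supports were absent, the total length change would be Σ αᵢΔT Lᵢ = 16.7×10⁻⁶×99×425 + 1.2×10⁻⁶×99×725 = 0.7888 mm.
The walls prevent any net length change, so an axial force P (same in every segment) develops. Compatibility: P · Σ Lᵢ/(AᵢEᵢ) = δ_free.
Σ Lᵢ/(AᵢEᵢ) = 425/(1700×194×10³) + 725/(1900×140×10³) = 4.014×10⁻⁶ mm/N.
So P = 0.7888 / 4.014×10⁻⁶ = 196.5 kN, compressive.

P ≈ 196 kN (compressive)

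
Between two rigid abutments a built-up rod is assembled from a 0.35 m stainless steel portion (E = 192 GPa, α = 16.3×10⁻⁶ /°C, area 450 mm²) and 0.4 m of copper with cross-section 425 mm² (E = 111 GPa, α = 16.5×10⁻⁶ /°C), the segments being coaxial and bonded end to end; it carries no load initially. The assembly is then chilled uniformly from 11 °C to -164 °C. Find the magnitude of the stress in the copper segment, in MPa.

σ ≈ 404 MPa (tensile)

If the supports were absent, the total length change would be Σ αᵢΔT Lᵢ = 16.3×10⁻⁶×175×350 + 16.5×10⁻⁶×175×400 = 2.153 mm.
The walls prevent any net length change, so an axial force P (same in every segment) develops. Compatibility: P · Σ Lᵢ/(AᵢEᵢ) = δ_free.
The series flexibility is Σ Lᵢ/(AᵢEᵢ) = 350/(450×192×10³) + 400/(425×111×10³) = 1.253×10⁻⁵ mm/N.
Hence P = δ_free / Σ(L/AE) = 2.153/1.253×10⁻⁵ = 171.9 kN (tensile).
σ_{copper} = P / A = 171900 / 425 = 404.4 MPa.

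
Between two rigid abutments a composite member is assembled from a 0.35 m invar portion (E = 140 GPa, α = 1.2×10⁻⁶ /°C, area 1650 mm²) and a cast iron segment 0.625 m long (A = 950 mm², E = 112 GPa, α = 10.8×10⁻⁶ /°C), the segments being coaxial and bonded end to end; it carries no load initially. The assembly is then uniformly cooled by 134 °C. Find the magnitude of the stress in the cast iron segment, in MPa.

σ ≈ 137 MPa (tensile)

If the supports were absent, the total length change would be Σ αᵢΔT Lᵢ = 1.2×10⁻⁶×134×350 + 10.8×10⁻⁶×134×625 = 0.9608 mm.
Since the ends are fixed, an axial force P builds up, equal in every segment, with P · Σ Lᵢ/(AᵢEᵢ) = δ_free.
The series flexibility is Σ Lᵢ/(AᵢEᵢ) = 350/(1650×140×10³) + 625/(950×112×10³) = 7.389×10⁻⁶ mm/N.
Hence P = δ_free / Σ(L/AE) = 0.9608/7.389×10⁻⁶ = 130 kN (tensile).
σ_{cast iron} = P / A = 130000 / 950 = 136.9 MPa.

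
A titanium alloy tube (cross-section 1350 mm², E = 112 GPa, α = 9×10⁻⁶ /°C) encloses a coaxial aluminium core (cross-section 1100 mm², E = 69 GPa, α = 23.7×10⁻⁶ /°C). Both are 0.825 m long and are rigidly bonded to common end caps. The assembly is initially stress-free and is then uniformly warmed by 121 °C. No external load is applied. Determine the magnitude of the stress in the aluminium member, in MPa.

Both members must finish at the same length. With the larger α, the aluminium tends to over-expand; the plates restrain it, putting the aluminium in compression and the titanium alloy in tension. With no external load the two internal forces are equal and opposite, magnitude P.
Compatibility of the two members (thermal + elastic change equal): (α₁ − α₂)ΔT = P·[1/(A₁E₁) + 1/(A₂E₂)].
|α₁ − α₂|·ΔT = 14.7×10⁻⁶ × 121 = 0.001779.
1/(A₁E₁) + 1/(A₂E₂) = 1/(1350×112×10³) + 1/(1100×69×10³) = 1.979×10⁻⁸ N⁻¹.
So P = 0.001779 / 1.979×10⁻⁸ = 89.88 kN.
σ_{aluminium} = P/A₂ = 89880/1100 = 81.71 MPa, compressive.

σ ≈ 81.7 MPa (compressive)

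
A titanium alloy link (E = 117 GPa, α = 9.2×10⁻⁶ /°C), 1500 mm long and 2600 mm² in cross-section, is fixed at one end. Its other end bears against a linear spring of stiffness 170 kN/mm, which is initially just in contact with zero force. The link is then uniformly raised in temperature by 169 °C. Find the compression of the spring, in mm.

δ ≈ 1.27 mm

If the spring were absent the link would lengthen by αΔT L = 9.2×10⁻⁶ × 169 × 1500 = 2.332 mm.
With a force P in the spring, the elastic change of the link is PL/(AE) and that of the spring is P/k; compatibility requires their sum to equal δ_free.
P [ L/(AE) + 1/k ] = δ_free → P [ 1500/(2600×117×10³) + 1/(170×10³) ] = 2.332.
P = 2.332 / 1.081×10⁻⁵ = 215700 N.
Spring compression = P/k = 215700/(170×10³) = 1.269 mm.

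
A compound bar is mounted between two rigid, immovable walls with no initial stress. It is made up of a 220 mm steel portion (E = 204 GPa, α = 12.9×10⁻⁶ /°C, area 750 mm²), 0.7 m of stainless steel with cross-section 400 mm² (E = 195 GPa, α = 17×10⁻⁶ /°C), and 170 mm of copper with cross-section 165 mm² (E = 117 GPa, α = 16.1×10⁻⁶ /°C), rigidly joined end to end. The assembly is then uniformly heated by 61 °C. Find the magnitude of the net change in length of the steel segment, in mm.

|ΔL| ≈ 0.0934 mm

If the supports were absent, the total length change would be Σ αᵢΔT Lᵢ = 12.9×10⁻⁶×61×220 + 17×10⁻⁶×61×700 + 16.1×10⁻⁶×61×170 = 1.066 mm.
The walls prevent any net length change, so an axial force P (same in every segment) develops. Compatibility: P · Σ Lᵢ/(AᵢEᵢ) = δ_free.
Σ Lᵢ/(AᵢEᵢ) = 220/(750×204×10³) + 700/(400×195×10³) + 170/(165×117×10³) = 1.922×10⁻⁵ mm/N.
Hence P = δ_free / Σ(L/AE) = 1.066/1.922×10⁻⁵ = 55.47 kN (compressive).
For the steel segment, free thermal change = 12.9×10⁻⁶×61×220 = 0.1731 mm and elastic change from P = 55470×220/(750×204×10³) = 0.07976 mm; these oppose, so the net change is 0.0934 mm (segment lengthens).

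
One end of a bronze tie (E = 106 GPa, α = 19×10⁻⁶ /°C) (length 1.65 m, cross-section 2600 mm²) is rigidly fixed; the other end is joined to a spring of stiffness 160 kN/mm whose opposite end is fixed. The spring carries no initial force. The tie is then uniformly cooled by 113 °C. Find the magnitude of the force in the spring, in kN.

Free thermal contraction: δ_free = αΔT L = 19×10⁻⁶ × 113 × 1650 = 3.543 mm.
Let P be the tensile force in the spring. The tie extends elastically by PL/(AE) and the spring stretches by P/k; together these equal δ_free.
So P = δ_free / [L/(AE) + 1/k] = 3.543 / [ 1650/(2600×106×10³) + 1/(160×10³) ].
P = 3.543 / 1.224×10⁻⁵ = 289500 N.

P ≈ 289 kN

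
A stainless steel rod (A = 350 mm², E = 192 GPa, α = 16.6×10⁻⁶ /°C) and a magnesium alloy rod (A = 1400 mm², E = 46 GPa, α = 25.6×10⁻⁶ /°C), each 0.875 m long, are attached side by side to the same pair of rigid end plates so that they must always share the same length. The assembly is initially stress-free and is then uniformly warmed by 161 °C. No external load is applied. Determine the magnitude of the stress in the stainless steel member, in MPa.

The magnesium alloy has the larger α, so on heating it would change length more than the stainless steel if both were free. The rigid plates force a common final length, so the magnesium alloy is put into compression and the stainless steel into tension, with equal and opposite forces P (no external load).
Compatibility of the two members (thermal + elastic change equal): (α₁ − α₂)ΔT = P·[1/(A₁E₁) + 1/(A₂E₂)].
|α₁ − α₂|·ΔT = 9×10⁻⁶ × 161 = 0.001449.
1/(A₁E₁) + 1/(A₂E₂) = 1/(350×192×10³) + 1/(1400×46×10³) = 3.041×10⁻⁸ N⁻¹.
So P = 0.001449 / 3.041×10⁻⁸ = 47.65 kN.
σ_{stainless steel} = P/A₁ = 47650/350 = 136.1 MPa, tensile.

σ ≈ 136 MPa (tensile)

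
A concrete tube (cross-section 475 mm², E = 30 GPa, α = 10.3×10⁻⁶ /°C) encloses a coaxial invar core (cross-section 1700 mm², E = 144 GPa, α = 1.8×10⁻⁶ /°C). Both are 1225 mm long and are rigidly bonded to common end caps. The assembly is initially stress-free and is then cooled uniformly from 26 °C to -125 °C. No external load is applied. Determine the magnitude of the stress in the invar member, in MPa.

Both members must finish at the same length. With the larger α, the concrete tends to over-contract; the plates restrain it, putting the concrete in tension and the invar in compression. With no external load the two internal forces are equal and opposite, magnitude P.
Setting the final lengths equal and cancelling L: (α₁ − α₂)ΔT = P/(A₁E₁) + P/(A₂E₂).
|α₁ − α₂|·ΔT = 8.5×10⁻⁶ × 151 = 0.001283.
1/(A₁E₁) + 1/(A₂E₂) = 1/(475×30×10³) + 1/(1700×144×10³) = 7.426×10⁻⁸ N⁻¹.
So P = 0.001283 / 7.426×10⁻⁸ = 17.28 kN.
σ_{invar} = P/A₂ = 17280/1700 = 10.17 MPa, compressive.

σ ≈ 10.2 MPa (compressive)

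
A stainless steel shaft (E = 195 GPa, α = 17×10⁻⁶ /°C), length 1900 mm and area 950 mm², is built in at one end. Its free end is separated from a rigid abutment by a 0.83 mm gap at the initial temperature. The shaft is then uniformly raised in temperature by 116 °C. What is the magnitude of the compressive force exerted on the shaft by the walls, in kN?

P ≈ 284 kN

If the wall were absent the shaft would grow by αΔT L = 17×10⁻⁶ × 116 × 1900 = 3.747 mm.
The gap closes (δ_free > 0.83 mm) and the wall then resists a further 3.747 − 0.83 = 2.917 mm of expansion.
Compatibility: PL/(AE) = 2.917 mm, so σ = P/A = E × (2.917/1900) = 299.4 MPa.
P = σA = 299.4 × 950 = 284.4 kN.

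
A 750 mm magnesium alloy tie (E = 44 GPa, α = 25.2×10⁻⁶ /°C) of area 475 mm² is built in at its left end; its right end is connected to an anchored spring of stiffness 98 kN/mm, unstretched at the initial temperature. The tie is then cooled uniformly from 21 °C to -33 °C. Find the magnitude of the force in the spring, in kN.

The unrestrained thermal change is αΔT L = 25.2×10⁻⁶ × 54 × 750 = 1.021 mm.
Let P be the tensile force in the spring. The tie extends elastically by PL/(AE) and the spring stretches by P/k; together these equal δ_free.
So P = δ_free / [L/(AE) + 1/k] = 1.021 / [ 750/(475×44×10³) + 1/(98×10³) ].
P = 1.021 / 4.609×10⁻⁵ = 22140 N.

P ≈ 22.1 kN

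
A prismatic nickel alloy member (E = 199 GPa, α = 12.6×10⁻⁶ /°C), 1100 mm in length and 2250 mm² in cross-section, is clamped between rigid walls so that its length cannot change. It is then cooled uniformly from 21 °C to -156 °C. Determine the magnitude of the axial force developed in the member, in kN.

P ≈ 999 kN (tensile)

Full restraint means ε = 0, so the stress is σ = EαΔT = 199×10³ × 12.6×10⁻⁶ × 177 = 443.8 MPa.
P = AEαΔT = 2250 × 199×10³ × 12.6×10⁻⁶ × 177 = 998.6 kN (tensile).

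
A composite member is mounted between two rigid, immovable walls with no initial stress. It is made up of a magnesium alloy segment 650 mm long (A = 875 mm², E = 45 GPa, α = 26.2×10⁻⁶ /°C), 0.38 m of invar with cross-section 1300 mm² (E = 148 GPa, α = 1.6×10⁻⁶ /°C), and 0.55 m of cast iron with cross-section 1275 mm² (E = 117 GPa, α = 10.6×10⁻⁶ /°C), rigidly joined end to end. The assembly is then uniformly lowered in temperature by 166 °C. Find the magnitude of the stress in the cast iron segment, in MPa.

If the supports were absent, the total length change would be Σ αᵢΔT Lᵢ = 26.2×10⁻⁶×166×650 + 1.6×10⁻⁶×166×380 + 10.6×10⁻⁶×166×550 = 3.896 mm.
The walls prevent any net length change, so an axial force P (same in every segment) develops. Compatibility: P · Σ Lᵢ/(AᵢEᵢ) = δ_free.
Σ Lᵢ/(AᵢEᵢ) = 650/(875×45×10³) + 380/(1300×148×10³) + 550/(1275×117×10³) = 2.217×10⁻⁵ mm/N.
Hence P = δ_free / Σ(L/AE) = 3.896/2.217×10⁻⁵ = 175.7 kN (tensile).
σ_{cast iron} = P / A = 175700 / 1275 = 137.8 MPa.

σ ≈ 138 MPa (tensile)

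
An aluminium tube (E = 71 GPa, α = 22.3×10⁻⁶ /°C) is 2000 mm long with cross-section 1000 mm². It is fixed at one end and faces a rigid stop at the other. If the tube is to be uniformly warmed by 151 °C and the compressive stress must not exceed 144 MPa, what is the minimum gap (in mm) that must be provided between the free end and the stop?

g ≈ 2.68 mm

Free expansion if unrestrained: δ_free = αΔT L = 22.3×10⁻⁶ × 151 × 2000 = 6.735 mm.
A stress of 144 MPa corresponds to the wall pushing the tube back by σL/E = 144×2000/(71×10³) = 4.056 mm.
The gap must absorb the remainder: g_min = 6.735 − 4.056 = 2.678 mm.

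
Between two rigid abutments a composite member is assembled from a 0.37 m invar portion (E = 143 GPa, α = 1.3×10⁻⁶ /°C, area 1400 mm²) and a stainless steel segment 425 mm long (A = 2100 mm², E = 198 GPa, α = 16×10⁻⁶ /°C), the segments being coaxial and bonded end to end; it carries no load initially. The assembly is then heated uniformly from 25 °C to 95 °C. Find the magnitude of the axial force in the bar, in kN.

P ≈ 178 kN (compressive)

If the supports were absent, the total length change would be Σ αᵢΔT Lᵢ = 1.3×10⁻⁶×70×370 + 16×10⁻⁶×70×425 = 0.5097 mm.
The rigid supports impose zero overall length change; the single axial force P common to all segments must satisfy P Σ Lᵢ/(AᵢEᵢ) = δ_free.
The series flexibility is Σ Lᵢ/(AᵢEᵢ) = 370/(1400×143×10³) + 425/(2100×198×10³) = 2.87×10⁻⁶ mm/N.
So P = 0.5097 / 2.87×10⁻⁶ = 177.6 kN, compressive.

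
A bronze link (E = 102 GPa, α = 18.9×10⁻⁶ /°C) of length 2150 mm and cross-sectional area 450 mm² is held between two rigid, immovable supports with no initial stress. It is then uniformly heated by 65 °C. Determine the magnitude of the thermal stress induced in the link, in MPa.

σ ≈ 125 MPa (compressive)

With length fixed, the mechanical strain must cancel the thermal strain αΔT = 18.9×10⁻⁶ × 65 = 1228.5×10⁻⁶.
σ = EαΔT = 102×10³ × 18.9×10⁻⁶ × 65 = 125.3 MPa (compressive; the link is trying to expand).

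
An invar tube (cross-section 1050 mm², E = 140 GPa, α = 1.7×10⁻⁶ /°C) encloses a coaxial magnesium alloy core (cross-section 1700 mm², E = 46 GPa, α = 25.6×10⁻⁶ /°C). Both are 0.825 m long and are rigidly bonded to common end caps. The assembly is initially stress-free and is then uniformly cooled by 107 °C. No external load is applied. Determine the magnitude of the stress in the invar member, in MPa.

σ ≈ 124 MPa (compressive)

Equilibrium of a rigid end plate with no external load gives equal and opposite internal forces ±P in the two members. Since α_{magnesium alloy} > α_{invar}, cooling drives the magnesium alloy into tension and the invar into compression.
Compatibility of the two members (thermal + elastic change equal): (α₁ − α₂)ΔT = P·[1/(A₁E₁) + 1/(A₂E₂)].
|α₁ − α₂|·ΔT = 23.9×10⁻⁶ × 107 = 0.002557.
1/(A₁E₁) + 1/(A₂E₂) = 1/(1050×140×10³) + 1/(1700×46×10³) = 1.959×10⁻⁸ N⁻¹.
P = 0.002557 / 1.959×10⁻⁸ = 130500 N = 130.5 kN.
σ_{invar} = P/A₁ = 130500/1050 = 124.3 MPa, compressive.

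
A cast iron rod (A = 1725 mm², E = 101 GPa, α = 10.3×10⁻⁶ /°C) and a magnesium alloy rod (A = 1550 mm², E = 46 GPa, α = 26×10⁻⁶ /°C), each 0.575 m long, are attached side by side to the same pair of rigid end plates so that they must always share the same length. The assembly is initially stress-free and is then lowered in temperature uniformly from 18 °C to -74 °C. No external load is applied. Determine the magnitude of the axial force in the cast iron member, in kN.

Both members must finish at the same length. With the larger α, the magnesium alloy tends to over-contract; the plates restrain it, putting the magnesium alloy in tension and the cast iron in compression. With no external load the two internal forces are equal and opposite, magnitude P.
Equating the net (thermal + elastic) strains gives |α₁ − α₂|·ΔT = P·[1/(A₁E₁) + 1/(A₂E₂)].
|α₁ − α₂|·ΔT = 15.7×10⁻⁶ × 92 = 0.001444.
1/(A₁E₁) + 1/(A₂E₂) = 1/(1725×101×10³) + 1/(1550×46×10³) = 1.976×10⁻⁸ N⁻¹.
So P = 0.001444 / 1.976×10⁻⁸ = 73.08 kN.

P ≈ 73.1 kN (compressive in the cast iron)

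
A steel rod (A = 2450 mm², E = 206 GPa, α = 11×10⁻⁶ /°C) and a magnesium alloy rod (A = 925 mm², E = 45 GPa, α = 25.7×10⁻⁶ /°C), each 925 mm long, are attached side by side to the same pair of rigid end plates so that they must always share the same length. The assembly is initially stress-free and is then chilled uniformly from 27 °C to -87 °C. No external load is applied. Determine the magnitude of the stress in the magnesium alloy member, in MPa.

σ ≈ 69.7 MPa (tensile)

The magnesium alloy has the larger α, so on cooling it would change length more than the steel if both were free. The rigid plates force a common final length, so the magnesium alloy is put into tension and the steel into compression, with equal and opposite forces P (no external load).
Equating the net (thermal + elastic) strains gives |α₁ − α₂|·ΔT = P·[1/(A₁E₁) + 1/(A₂E₂)].
|α₁ − α₂|·ΔT = 14.7×10⁻⁶ × 114 = 0.001676.
1/(A₁E₁) + 1/(A₂E₂) = 1/(2450×206×10³) + 1/(925×45×10³) = 2.601×10⁻⁸ N⁻¹.
So P = 0.001676 / 2.601×10⁻⁸ = 64.44 kN.
σ_{magnesium alloy} = P/A₂ = 64440/925 = 69.67 MPa, tensile.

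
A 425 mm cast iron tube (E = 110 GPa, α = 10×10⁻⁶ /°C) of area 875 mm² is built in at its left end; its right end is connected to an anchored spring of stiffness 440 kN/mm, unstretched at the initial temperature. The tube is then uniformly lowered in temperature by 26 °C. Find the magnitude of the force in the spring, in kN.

P ≈ 16.5 kN

The unrestrained thermal change is αΔT L = 10×10⁻⁶ × 26 × 425 = 0.1105 mm.
With a force P in the spring, the elastic change of the tube is PL/(AE) and that of the spring is P/k; compatibility requires their sum to equal δ_free.
P [ L/(AE) + 1/k ] = δ_free → P [ 425/(875×110×10³) + 1/(440×10³) ] = 0.1105.
P = 0.1105 / 6.688×10⁻⁶ = 16520 N.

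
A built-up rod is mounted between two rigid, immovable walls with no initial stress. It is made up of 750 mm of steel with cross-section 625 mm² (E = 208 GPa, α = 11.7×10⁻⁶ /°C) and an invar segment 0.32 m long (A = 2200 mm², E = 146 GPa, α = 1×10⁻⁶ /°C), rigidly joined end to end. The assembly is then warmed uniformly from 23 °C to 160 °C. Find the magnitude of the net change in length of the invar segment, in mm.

|ΔL| ≈ 0.14 mm

Free thermal expansion of the whole bar: Σ αᵢΔT Lᵢ = 11.7×10⁻⁶×137×750 + 1×10⁻⁶×137×320 = 1.246 mm.
Since the ends are fixed, an axial force P builds up, equal in every segment, with P · Σ Lᵢ/(AᵢEᵢ) = δ_free.
The series flexibility is Σ Lᵢ/(AᵢEᵢ) = 750/(625×208×10³) + 320/(2200×146×10³) = 6.765×10⁻⁶ mm/N.
So P = 1.246 / 6.765×10⁻⁶ = 184.2 kN, compressive.
For the invar segment, free thermal change = 1×10⁻⁶×137×320 = 0.04384 mm and elastic change from P = 184200×320/(2200×146×10³) = 0.1835 mm; these oppose, so the net change is 0.14 mm (segment shortens).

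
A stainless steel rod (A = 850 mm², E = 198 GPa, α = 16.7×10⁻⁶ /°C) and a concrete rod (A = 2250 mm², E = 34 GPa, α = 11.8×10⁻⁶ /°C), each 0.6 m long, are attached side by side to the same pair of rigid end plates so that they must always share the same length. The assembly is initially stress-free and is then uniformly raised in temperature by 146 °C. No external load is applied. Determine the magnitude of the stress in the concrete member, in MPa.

σ ≈ 16.7 MPa (tensile)

Both members must finish at the same length. With the larger α, the stainless steel tends to over-expand; the plates restrain it, putting the stainless steel in compression and the concrete in tension. With no external load the two internal forces are equal and opposite, magnitude P.
Compatibility of the two members (thermal + elastic change equal): (α₁ − α₂)ΔT = P·[1/(A₁E₁) + 1/(A₂E₂)].
|α₁ − α₂|·ΔT = 4.9×10⁻⁶ × 146 = 0.0007154.
1/(A₁E₁) + 1/(A₂E₂) = 1/(850×198×10³) + 1/(2250×34×10³) = 1.901×10⁻⁸ N⁻¹.
So P = 0.0007154 / 1.901×10⁻⁸ = 37.63 kN.
σ_{concrete} = P/A₂ = 37630/2250 = 16.72 MPa, tensile.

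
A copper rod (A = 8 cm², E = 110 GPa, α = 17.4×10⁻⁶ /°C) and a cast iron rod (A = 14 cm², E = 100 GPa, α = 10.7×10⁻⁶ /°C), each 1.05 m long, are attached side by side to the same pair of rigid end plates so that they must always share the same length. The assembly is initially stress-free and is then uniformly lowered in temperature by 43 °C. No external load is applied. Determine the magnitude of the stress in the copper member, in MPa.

The copper has the larger α, so on cooling it would change length more than the cast iron if both were free. The rigid plates force a common final length, so the copper is put into tension and the cast iron into compression, with equal and opposite forces P (no external load).
Setting the final lengths equal and cancelling L: (α₁ − α₂)ΔT = P/(A₁E₁) + P/(A₂E₂).
|α₁ − α₂|·ΔT = 6.7×10⁻⁶ × 43 = 0.0002881.
1/(A₁E₁) + 1/(A₂E₂) = 1/(800×110×10³) + 1/(1400×100×10³) = 1.851×10⁻⁸ N⁻¹.
So P = 0.0002881 / 1.851×10⁻⁸ = 15.57 kN.
σ_{copper} = P/A₁ = 15570/800 = 19.46 MPa, tensile.

σ ≈ 19.5 MPa (tensile)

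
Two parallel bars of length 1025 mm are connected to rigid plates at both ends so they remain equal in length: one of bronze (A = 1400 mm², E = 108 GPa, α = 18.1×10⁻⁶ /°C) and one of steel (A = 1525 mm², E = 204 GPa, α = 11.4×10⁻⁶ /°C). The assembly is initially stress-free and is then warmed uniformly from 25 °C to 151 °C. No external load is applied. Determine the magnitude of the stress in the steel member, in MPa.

Equilibrium of a rigid end plate with no external load gives equal and opposite internal forces ±P in the two members. Since α_{bronze} > α_{steel}, heating drives the bronze into compression and the steel into tension.
Compatibility of the two members (thermal + elastic change equal): (α₁ − α₂)ΔT = P·[1/(A₁E₁) + 1/(A₂E₂)].
|α₁ − α₂|·ΔT = 6.7×10⁻⁶ × 126 = 0.0008442.
1/(A₁E₁) + 1/(A₂E₂) = 1/(1400×108×10³) + 1/(1525×204×10³) = 9.828×10⁻⁹ N⁻¹.
P = 0.0008442 / 9.828×10⁻⁹ = 85900 N = 85.9 kN.
σ_{steel} = P/A₂ = 85900/1525 = 56.33 MPa, tensile.

σ ≈ 56.3 MPa (tensile)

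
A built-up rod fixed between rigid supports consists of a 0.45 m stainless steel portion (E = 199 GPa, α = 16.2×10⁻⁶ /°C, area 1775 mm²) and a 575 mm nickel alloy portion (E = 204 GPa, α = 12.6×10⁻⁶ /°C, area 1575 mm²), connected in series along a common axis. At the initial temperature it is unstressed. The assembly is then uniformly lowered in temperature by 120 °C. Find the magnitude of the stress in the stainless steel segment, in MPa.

With the walls removed the bar would change length by δ_free = Σ αᵢΔT Lᵢ = 16.2×10⁻⁶×120×450 + 12.6×10⁻⁶×120×575 = 1.744 mm.
Since the ends are fixed, an axial force P builds up, equal in every segment, with P · Σ Lᵢ/(AᵢEᵢ) = δ_free.
Σ Lᵢ/(AᵢEᵢ) = 450/(1775×199×10³) + 575/(1575×204×10³) = 3.064×10⁻⁶ mm/N.
Hence P = δ_free / Σ(L/AE) = 1.744/3.064×10⁻⁶ = 569.3 kN (tensile).
σ_{stainless steel} = P / A = 569300 / 1775 = 320.8 MPa.

σ ≈ 321 MPa (tensile)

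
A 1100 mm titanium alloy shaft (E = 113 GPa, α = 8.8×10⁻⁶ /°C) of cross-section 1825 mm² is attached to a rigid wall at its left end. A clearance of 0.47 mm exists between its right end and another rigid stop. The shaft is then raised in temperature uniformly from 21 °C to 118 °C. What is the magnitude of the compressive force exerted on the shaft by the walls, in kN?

Free thermal elongation = αΔT L = 8.8×10⁻⁶ × 97 × 1100 = 0.939 mm.
This exceeds the 0.47 mm gap, so the wall pushes back. The portion of expansion that must be recovered elastically is δ_free − gap = 0.939 − 0.47 = 0.469 mm.
So σ = E(δ_free − g)/L = 113×10³ × 0.469/1100 = 48.17 MPa.
P = σA = 48.17 × 1825 = 87.92 kN.

P ≈ 87.9 kN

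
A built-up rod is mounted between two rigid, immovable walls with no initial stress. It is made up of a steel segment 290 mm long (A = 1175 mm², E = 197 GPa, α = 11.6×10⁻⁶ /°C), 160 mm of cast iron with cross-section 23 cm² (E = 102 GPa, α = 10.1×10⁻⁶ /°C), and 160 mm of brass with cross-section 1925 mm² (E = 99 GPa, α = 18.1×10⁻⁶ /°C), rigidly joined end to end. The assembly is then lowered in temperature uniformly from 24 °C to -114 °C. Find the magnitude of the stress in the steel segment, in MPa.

If the supports were absent, the total length change would be Σ αᵢΔT Lᵢ = 11.6×10⁻⁶×138×290 + 10.1×10⁻⁶×138×160 + 18.1×10⁻⁶×138×160 = 1.087 mm.
The walls prevent any net length change, so an axial force P (same in every segment) develops. Compatibility: P · Σ Lᵢ/(AᵢEᵢ) = δ_free.
Σ Lᵢ/(AᵢEᵢ) = 290/(1175×197×10³) + 160/(2300×102×10³) + 160/(1925×99×10³) = 2.774×10⁻⁶ mm/N.
So P = 1.087 / 2.774×10⁻⁶ = 391.8 kN, tensile.
σ_{steel} = P / A = 391800 / 1175 = 333.4 MPa.

σ ≈ 333 MPa (tensile)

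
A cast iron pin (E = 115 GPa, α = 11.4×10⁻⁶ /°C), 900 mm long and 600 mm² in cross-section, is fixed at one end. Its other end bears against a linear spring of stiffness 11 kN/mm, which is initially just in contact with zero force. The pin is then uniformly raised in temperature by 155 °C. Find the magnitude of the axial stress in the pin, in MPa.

σ ≈ 25.5 MPa (compressive)

The unrestrained thermal change is αΔT L = 11.4×10⁻⁶ × 155 × 900 = 1.59 mm.
Let P be the compressive force at the spring. The pin shortens elastically by PL/(AE) and the spring compresses by P/k; together these equal δ_free.
So P = δ_free / [L/(AE) + 1/k] = 1.59 / [ 900/(600×115×10³) + 1/(11×10³) ].
P = 1.59 / 0.000104 = 15300 N.
σ = P/A = 15300/600 = 25.5 MPa.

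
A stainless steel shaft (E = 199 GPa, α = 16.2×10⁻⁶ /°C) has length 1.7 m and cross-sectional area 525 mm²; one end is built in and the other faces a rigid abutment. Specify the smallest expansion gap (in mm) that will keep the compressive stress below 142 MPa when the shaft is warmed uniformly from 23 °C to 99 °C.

Free expansion if unrestrained: δ_free = αΔT L = 16.2×10⁻⁶ × 76 × 1700 = 2.093 mm.
A stress of 142 MPa corresponds to the wall pushing the shaft back by σL/E = 142×1700/(199×10³) = 1.213 mm.
The gap must absorb the remainder: g_min = 2.093 − 1.213 = 0.88 mm.

g ≈ 0.88 mm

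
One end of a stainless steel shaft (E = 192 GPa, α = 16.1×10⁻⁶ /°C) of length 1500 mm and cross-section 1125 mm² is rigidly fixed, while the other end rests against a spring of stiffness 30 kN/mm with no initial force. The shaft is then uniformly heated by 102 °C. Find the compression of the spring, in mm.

δ ≈ 2.04 mm

Free thermal expansion: δ_free = αΔT L = 16.1×10⁻⁶ × 102 × 1500 = 2.463 mm.
With a force P in the spring, the elastic change of the shaft is PL/(AE) and that of the spring is P/k; compatibility requires their sum to equal δ_free.
So P = δ_free / [L/(AE) + 1/k] = 2.463 / [ 1500/(1125×192×10³) + 1/(30×10³) ].
P = 2.463 / 4.028×10⁻⁵ = 61160 N.
Spring compression = P/k = 61160/(30×10³) = 2.039 mm.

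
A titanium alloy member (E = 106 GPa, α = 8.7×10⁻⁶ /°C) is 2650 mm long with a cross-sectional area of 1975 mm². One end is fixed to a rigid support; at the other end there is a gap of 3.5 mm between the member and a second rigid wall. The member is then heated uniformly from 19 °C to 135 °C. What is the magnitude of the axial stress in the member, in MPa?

If the wall were absent the member would grow by αΔT L = 8.7×10⁻⁶ × 116 × 2650 = 2.674 mm.
This is smaller than the 3.5 mm clearance, so the member expands freely without reaching the stop — the stress is zero.

σ ≈ 0 MPa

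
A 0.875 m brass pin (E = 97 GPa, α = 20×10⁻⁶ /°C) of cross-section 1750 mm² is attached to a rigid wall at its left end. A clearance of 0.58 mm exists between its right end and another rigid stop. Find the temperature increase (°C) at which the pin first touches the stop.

ΔT ≈ 33.1 °C

Contact occurs when the free expansion equals the gap: αΔT L = 0.58 mm.
ΔT = 0.58 / (20×10⁻⁶ × 875) = 33.14 °C.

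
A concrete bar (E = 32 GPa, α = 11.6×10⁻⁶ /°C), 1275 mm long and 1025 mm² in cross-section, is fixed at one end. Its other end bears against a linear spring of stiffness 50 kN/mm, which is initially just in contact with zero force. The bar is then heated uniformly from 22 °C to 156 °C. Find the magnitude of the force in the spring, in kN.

If the spring were absent the bar would lengthen by αΔT L = 11.6×10⁻⁶ × 134 × 1275 = 1.982 mm.
With a force P in the spring, the elastic change of the bar is PL/(AE) and that of the spring is P/k; compatibility requires their sum to equal δ_free.
P [ L/(AE) + 1/k ] = δ_free → P [ 1275/(1025×32×10³) + 1/(50×10³) ] = 1.982.
P = 1.982 / 5.887×10⁻⁵ = 33660 N.

P ≈ 33.7 kN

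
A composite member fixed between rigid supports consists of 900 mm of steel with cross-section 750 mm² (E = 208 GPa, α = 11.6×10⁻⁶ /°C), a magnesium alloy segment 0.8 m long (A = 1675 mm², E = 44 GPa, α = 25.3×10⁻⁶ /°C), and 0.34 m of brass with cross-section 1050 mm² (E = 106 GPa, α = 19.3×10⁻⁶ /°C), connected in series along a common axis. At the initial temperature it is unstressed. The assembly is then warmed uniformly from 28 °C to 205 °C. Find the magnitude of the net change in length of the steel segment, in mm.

|ΔL| ≈ 0.0846 mm

With the walls removed the bar would change length by δ_free = Σ αᵢΔT Lᵢ = 11.6×10⁻⁶×177×900 + 25.3×10⁻⁶×177×800 + 19.3×10⁻⁶×177×340 = 6.592 mm.
The walls prevent any net length change, so an axial force P (same in every segment) develops. Compatibility: P · Σ Lᵢ/(AᵢEᵢ) = δ_free.
The series flexibility is Σ Lᵢ/(AᵢEᵢ) = 900/(750×208×10³) + 800/(1675×44×10³) + 340/(1050×106×10³) = 1.968×10⁻⁵ mm/N.
P = 6.592 / 1.968×10⁻⁵ = 335000 N = 335 kN, compressive.
For the steel segment, free thermal change = 11.6×10⁻⁶×177×900 = 1.848 mm and elastic change from P = 335000×900/(750×208×10³) = 1.933 mm; these oppose, so the net change is 0.0846 mm (segment shortens).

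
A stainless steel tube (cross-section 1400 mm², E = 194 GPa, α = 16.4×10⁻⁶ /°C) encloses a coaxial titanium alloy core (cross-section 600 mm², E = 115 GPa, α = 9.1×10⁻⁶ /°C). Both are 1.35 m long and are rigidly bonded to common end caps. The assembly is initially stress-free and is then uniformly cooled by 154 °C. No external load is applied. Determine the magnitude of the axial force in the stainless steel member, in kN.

P ≈ 61.9 kN (tensile in the stainless steel)

The stainless steel has the larger α, so on cooling it would change length more than the titanium alloy if both were free. The rigid plates force a common final length, so the stainless steel is put into tension and the titanium alloy into compression, with equal and opposite forces P (no external load).
Compatibility of the two members (thermal + elastic change equal): (α₁ − α₂)ΔT = P·[1/(A₁E₁) + 1/(A₂E₂)].
|α₁ − α₂|·ΔT = 7.3×10⁻⁶ × 154 = 0.001124.
1/(A₁E₁) + 1/(A₂E₂) = 1/(1400×194×10³) + 1/(600×115×10³) = 1.817×10⁻⁸ N⁻¹.
P = 0.001124 / 1.817×10⁻⁸ = 61860 N = 61.86 kN.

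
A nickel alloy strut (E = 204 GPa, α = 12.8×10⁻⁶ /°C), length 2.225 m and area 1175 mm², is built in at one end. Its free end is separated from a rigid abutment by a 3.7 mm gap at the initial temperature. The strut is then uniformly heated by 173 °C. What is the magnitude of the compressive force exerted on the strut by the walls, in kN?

P ≈ 132 kN

If the wall were absent the strut would grow by αΔT L = 12.8×10⁻⁶ × 173 × 2225 = 4.927 mm.
This exceeds the 3.7 mm gap, so the wall pushes back. The portion of expansion that must be recovered elastically is δ_free − gap = 4.927 − 3.7 = 1.227 mm.
So σ = E(δ_free − g)/L = 204×10³ × 1.227/2225 = 112.5 MPa.
P = σA = 112.5 × 1175 = 132.2 kN.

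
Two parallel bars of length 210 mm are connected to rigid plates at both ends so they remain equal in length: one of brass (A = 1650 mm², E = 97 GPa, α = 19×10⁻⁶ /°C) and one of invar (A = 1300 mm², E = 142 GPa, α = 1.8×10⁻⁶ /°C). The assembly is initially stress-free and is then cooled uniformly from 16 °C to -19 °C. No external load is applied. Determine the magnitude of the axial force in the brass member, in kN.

Both members must finish at the same length. With the larger α, the brass tends to over-contract; the plates restrain it, putting the brass in tension and the invar in compression. With no external load the two internal forces are equal and opposite, magnitude P.
Equating the net (thermal + elastic) strains gives |α₁ − α₂|·ΔT = P·[1/(A₁E₁) + 1/(A₂E₂)].
|α₁ − α₂|·ΔT = 17.2×10⁻⁶ × 35 = 0.000602.
1/(A₁E₁) + 1/(A₂E₂) = 1/(1650×97×10³) + 1/(1300×142×10³) = 1.167×10⁻⁸ N⁻¹.
So P = 0.000602 / 1.167×10⁻⁸ = 51.61 kN.

P ≈ 51.6 kN (tensile in the brass)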